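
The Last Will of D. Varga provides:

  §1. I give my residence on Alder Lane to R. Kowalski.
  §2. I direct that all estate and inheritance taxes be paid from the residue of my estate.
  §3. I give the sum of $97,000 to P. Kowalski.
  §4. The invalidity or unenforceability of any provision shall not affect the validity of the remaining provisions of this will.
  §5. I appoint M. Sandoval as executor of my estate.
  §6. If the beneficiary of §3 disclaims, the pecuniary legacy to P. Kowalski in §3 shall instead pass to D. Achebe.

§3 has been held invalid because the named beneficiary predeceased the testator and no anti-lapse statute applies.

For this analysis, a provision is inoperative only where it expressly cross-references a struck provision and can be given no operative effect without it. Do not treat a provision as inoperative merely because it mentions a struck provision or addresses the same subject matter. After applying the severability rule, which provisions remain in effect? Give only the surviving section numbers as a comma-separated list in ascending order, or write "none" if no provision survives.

1, 2, 4, 5

§3 is struck. §6 has no operative effect of its own apart from §3 and is therefore inoperative. §4 is a severability clause and preserves every provision that can still be given independent effect. That leaves §1, §2, §4, and §5 in effect.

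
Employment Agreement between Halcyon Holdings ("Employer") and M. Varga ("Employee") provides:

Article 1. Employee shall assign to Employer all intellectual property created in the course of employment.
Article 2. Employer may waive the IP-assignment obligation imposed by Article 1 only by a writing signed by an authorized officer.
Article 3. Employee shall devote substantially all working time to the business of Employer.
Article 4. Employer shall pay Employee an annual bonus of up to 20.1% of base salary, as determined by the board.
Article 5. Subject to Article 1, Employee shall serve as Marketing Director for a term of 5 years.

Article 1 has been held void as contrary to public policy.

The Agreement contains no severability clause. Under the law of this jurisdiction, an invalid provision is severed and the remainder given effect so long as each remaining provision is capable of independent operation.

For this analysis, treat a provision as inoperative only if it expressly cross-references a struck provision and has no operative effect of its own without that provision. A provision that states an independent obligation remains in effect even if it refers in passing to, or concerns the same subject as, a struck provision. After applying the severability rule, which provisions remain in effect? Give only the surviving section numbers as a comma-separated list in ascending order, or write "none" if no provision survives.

Article 1 is struck. Article 2 operates only by reference to Article 1, so it falls with Article 1. Although Article 5 refers to Article 1, its operative terms do not depend on Article 1, so it remains in effect. With no severability clause, the stated default rule severs what cannot stand and enforces each remaining provision that can operate on its own. The provisions still in force are Article 3, Article 4, and Article 5.

3, 4, 5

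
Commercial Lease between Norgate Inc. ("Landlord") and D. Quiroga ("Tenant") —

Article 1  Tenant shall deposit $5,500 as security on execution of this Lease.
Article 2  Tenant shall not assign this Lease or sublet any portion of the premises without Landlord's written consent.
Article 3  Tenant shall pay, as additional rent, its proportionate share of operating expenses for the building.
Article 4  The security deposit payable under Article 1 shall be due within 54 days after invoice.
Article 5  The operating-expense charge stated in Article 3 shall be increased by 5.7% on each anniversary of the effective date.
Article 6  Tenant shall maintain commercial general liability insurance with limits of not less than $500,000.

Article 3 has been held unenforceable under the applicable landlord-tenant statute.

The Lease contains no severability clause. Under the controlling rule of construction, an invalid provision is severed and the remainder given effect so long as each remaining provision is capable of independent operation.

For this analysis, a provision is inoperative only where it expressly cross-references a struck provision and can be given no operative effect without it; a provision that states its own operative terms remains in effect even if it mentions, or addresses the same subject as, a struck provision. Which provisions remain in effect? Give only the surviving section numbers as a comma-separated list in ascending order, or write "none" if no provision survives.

1, 2, 4, 6

Article 3 is struck. Article 5 has no operative effect of its own apart from Article 3 and is therefore inoperative. Under the stated default rule, only provisions that cannot operate independently fall away; the rest are enforced. That leaves Article 1, Article 2, Article 4, and Article 6 in effect.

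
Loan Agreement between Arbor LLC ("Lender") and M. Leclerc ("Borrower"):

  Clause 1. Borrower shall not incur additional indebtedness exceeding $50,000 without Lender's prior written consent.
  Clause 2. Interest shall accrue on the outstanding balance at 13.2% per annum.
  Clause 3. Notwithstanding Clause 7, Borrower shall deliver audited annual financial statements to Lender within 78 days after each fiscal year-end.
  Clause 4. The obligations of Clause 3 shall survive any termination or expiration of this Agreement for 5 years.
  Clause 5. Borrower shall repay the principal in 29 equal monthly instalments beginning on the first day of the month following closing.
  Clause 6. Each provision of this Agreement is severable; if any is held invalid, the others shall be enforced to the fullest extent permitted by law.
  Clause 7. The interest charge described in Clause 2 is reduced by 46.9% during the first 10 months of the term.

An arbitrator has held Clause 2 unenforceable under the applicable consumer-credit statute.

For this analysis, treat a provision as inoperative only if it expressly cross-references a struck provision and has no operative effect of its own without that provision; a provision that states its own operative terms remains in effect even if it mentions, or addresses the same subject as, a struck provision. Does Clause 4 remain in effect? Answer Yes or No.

Yes

Clause 2 is struck. Clause 7 does nothing except set the introductory reduction to the interest charge by reference to Clause 2; with Clause 2 gone it has no independent effect and is inoperative. Clause 3 mentions Clause 7 but its own obligation stands independently of Clause 7, so Clause 3 is not affected. Under the severability clause in Clause 6, the remaining provisions continue in force. Clause 1, Clause 3, Clause 4, Clause 5, and Clause 6 remain in effect. Clause 4 is among the surviving provisions, so the answer is yes.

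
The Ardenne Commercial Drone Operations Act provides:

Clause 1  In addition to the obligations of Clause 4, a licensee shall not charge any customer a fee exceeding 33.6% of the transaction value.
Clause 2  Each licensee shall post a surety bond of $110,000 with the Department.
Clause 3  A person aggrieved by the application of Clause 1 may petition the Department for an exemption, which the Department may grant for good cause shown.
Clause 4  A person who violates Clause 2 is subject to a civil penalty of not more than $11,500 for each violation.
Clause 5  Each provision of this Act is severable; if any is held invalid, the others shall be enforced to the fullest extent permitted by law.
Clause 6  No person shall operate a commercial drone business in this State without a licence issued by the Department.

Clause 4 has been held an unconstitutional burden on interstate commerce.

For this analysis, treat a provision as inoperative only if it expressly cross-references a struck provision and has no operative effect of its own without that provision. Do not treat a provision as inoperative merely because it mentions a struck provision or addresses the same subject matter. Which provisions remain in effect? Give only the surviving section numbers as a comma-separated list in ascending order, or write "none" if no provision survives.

Clause 4 is struck. Clause 1 mentions Clause 4 but its own obligation stands independently of Clause 4, so Clause 1 is not affected. No other provision's operative terms depend on Clause 4. Clause 5 is a severability clause and preserves every provision that can still be given independent effect. Clause 1, Clause 2, Clause 3, Clause 5, and Clause 6 remain in effect.

1, 2, 3, 5, 6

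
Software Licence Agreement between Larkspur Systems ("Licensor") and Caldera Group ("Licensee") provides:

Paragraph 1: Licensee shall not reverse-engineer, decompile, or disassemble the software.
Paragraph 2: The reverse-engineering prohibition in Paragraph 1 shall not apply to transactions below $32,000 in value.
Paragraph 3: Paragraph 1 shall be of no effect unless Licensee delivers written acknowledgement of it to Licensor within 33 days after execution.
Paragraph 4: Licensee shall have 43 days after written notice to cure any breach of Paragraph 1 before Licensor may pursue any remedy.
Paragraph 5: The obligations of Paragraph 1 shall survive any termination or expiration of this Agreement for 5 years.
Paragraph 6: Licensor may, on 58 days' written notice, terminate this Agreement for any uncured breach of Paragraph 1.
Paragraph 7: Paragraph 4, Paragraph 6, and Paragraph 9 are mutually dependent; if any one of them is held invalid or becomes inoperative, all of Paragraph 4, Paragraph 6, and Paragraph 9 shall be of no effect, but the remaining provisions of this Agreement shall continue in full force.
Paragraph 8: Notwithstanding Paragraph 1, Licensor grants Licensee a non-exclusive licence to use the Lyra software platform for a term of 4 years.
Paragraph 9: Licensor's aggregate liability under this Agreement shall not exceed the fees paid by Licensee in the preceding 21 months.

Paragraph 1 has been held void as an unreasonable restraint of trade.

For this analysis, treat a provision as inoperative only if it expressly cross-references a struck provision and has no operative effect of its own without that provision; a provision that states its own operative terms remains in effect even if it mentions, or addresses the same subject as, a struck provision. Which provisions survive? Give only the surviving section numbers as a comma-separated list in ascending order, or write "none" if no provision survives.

Paragraph 1 is struck. Paragraph 2 does nothing except set the carve-out from the reverse-engineering prohibition by reference to Paragraph 1; with Paragraph 1 gone it has no independent effect and is inoperative. The only function of Paragraph 3 is the acknowledgement condition for Paragraph 1, so it cannot stand once Paragraph 1 is removed. Paragraph 4 has no operative effect of its own apart from Paragraph 1 and is therefore inoperative. Paragraph 5 has no operative effect of its own apart from Paragraph 1 and is therefore inoperative. Paragraph 6 has no operative effect of its own apart from Paragraph 1 and is therefore inoperative. Although Paragraph 8 refers to Paragraph 1, its operative terms do not depend on Paragraph 1, so it remains in effect. Paragraph 7 declares Paragraph 4, Paragraph 6, and Paragraph 9 mutually dependent; since one of them has fallen, all of them are of no effect. That brings down Paragraph 9 as well. The remainder continues in force under Paragraph 7. That leaves Paragraph 7 and Paragraph 8 in effect.

7, 8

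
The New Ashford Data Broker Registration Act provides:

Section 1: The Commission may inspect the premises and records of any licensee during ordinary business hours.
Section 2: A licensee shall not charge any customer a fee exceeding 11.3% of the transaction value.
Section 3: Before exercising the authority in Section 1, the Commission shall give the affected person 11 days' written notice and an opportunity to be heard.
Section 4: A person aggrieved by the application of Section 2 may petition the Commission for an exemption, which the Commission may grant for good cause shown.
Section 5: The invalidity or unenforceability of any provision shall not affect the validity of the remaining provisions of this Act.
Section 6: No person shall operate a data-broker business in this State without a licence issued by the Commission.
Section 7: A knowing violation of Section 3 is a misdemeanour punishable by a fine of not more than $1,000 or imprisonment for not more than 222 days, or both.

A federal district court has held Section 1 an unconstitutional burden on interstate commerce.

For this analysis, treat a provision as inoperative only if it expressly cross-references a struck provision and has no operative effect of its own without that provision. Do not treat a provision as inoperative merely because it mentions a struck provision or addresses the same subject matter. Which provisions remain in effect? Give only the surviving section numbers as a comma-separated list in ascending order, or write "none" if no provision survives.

2, 4, 5, 6

Section 1 is struck. Section 3 operates only by reference to Section 1, so it falls with Section 1. Section 7 has no operative effect of its own apart from Section 3 and is therefore inoperative. Section 5 is a severability clause and preserves every provision that can still be given independent effect. That leaves Section 2, Section 4, Section 5, and Section 6 in effect.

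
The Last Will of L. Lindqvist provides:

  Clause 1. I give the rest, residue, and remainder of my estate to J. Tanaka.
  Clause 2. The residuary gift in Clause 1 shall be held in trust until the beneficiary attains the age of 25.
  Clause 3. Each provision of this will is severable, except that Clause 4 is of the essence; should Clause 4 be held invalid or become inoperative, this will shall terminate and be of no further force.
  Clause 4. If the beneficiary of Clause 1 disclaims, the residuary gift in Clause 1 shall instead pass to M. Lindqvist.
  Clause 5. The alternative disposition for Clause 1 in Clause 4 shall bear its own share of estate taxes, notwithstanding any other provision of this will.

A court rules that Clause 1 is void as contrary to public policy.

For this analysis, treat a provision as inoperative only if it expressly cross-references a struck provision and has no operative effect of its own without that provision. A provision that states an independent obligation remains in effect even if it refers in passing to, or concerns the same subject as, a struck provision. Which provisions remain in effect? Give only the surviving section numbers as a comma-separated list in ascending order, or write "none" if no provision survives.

Clause 1 is struck. Clause 2 merely fixes the trust for Clause 1; with Clause 1 gone it has nothing to operate on and falls away. Clause 4 operates only by reference to Clause 1, so it falls with Clause 1. Clause 5 has no operative effect of its own apart from Clause 4 and is therefore inoperative. Clause 3 makes Clause 4 an essential term, and Clause 4 has been rendered inoperative by the cascade; under Clause 3, the entire will is therefore void. No provision of the will survives.

none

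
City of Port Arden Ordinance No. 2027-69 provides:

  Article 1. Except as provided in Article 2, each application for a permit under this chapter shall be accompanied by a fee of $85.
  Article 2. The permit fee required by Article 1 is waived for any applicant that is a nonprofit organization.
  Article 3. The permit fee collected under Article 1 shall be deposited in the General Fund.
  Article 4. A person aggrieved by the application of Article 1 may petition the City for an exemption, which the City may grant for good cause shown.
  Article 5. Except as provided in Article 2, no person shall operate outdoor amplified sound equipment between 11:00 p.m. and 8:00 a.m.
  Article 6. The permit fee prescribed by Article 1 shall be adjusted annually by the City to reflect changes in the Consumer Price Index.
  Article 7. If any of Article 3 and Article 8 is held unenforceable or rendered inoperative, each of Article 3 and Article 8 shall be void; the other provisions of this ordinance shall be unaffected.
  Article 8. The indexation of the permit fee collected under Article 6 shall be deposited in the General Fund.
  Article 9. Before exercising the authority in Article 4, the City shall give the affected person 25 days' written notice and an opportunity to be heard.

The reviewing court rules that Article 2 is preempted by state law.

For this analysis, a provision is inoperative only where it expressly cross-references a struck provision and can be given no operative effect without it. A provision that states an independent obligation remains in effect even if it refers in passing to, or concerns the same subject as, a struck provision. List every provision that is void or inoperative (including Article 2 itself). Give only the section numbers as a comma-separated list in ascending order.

2

Article 2 is struck. Although Article 5 refers to Article 2, its operative terms do not depend on Article 2, so it remains in effect. Although Article 1 refers to Article 2, its operative terms do not depend on Article 2, so it remains in effect. No other provision's operative terms depend on Article 2. Article 7 ties Article 3 and Article 8 together, but none of those is affected here; the remaining provisions continue in force under Article 7. The provisions still in force are Article 1, Article 3, Article 4, Article 5, Article 6, Article 7, Article 8, and Article 9.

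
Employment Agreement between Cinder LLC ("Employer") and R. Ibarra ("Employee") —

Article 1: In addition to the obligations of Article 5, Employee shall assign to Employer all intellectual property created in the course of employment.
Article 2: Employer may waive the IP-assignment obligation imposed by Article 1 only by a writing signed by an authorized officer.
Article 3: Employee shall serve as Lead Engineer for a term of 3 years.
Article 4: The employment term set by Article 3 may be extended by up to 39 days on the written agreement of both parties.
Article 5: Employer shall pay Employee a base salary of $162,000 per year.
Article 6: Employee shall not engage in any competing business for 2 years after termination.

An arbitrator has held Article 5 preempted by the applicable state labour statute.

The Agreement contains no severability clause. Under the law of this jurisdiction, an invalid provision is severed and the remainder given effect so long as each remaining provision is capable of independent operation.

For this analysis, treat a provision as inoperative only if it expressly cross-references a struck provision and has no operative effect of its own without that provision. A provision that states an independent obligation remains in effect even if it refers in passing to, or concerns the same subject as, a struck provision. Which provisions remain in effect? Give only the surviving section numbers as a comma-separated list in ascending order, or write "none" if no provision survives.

1, 2, 3, 4, 6

Article 5 is struck. Article 1 mentions Article 5 but its own obligation stands independently of Article 5, so Article 1 is not affected. Nothing else in the Agreement is defined by reference to Article 5. Under the stated default rule, only provisions that cannot operate independently fall away; the rest are enforced. Article 1, Article 2, Article 3, Article 4, and Article 6 remain in effect.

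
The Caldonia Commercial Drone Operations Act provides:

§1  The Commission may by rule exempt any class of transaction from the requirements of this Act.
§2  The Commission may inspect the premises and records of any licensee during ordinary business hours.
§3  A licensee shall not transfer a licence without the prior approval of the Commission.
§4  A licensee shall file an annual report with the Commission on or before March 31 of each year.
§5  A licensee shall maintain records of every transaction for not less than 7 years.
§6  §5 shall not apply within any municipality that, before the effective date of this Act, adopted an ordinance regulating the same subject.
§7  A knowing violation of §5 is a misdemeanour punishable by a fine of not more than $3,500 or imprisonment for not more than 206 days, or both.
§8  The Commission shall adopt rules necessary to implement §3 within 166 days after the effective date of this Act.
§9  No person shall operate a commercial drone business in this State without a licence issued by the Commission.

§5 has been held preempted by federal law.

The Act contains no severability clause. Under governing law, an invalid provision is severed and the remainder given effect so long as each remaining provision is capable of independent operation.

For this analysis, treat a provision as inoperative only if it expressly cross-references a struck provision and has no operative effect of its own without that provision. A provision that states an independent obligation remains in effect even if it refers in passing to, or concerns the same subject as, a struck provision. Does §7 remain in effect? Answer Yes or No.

§5 is struck. §6 has no operative effect of its own apart from §5 and is therefore inoperative. §7 merely fixes the criminal penalty for violating §5; with §5 gone it has nothing to operate on and falls away. With no severability clause, the stated default rule severs what cannot stand and enforces each remaining provision that can operate on its own. §1, §2, §3, §4, §8, and §9 remain in effect. §7 is among the inoperative provisions, so the answer is no.

No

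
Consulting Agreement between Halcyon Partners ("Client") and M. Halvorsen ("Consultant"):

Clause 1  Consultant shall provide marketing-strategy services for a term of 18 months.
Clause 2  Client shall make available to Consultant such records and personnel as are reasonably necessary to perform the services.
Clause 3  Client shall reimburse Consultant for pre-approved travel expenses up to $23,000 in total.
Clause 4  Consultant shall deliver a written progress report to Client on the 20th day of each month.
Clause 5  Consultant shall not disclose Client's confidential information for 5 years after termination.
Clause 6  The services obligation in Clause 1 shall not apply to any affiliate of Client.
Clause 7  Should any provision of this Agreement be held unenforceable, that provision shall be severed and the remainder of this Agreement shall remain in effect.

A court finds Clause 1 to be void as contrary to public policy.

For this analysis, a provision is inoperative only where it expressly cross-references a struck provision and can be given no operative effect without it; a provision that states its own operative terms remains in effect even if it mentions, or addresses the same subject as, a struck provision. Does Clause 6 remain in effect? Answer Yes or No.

Clause 1 is struck. The whole of Clause 6 is the carve-out from the services obligation, defined by reference to Clause 1, so Clause 6 cannot stand once Clause 1 is removed. Clause 7 is a severability clause and preserves every provision that can still be given independent effect. The provisions still in force are Clause 2, Clause 3, Clause 4, Clause 5, and Clause 7. Clause 6 is among the inoperative provisions, so the answer is no.

No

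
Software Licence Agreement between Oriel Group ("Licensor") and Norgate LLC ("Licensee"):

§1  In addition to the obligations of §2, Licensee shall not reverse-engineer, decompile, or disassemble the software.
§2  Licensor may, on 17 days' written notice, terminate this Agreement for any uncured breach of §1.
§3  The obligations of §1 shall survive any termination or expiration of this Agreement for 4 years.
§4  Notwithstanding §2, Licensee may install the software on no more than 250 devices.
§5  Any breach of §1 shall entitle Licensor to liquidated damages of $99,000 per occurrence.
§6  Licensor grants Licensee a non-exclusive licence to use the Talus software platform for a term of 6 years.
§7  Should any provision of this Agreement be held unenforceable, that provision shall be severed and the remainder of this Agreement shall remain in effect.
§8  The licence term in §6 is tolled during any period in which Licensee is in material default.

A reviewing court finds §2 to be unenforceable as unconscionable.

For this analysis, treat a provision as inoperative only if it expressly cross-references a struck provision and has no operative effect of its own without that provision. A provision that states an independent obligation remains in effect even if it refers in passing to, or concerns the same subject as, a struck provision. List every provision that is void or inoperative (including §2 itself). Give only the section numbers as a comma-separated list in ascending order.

§2 is struck. §4 mentions §2 but its own obligation stands independently of §2, so §4 is not affected. Although §1 refers to §2, its operative terms do not depend on §2, so it remains in effect. No other provision's operative terms depend on §2. Under the severability clause in §7, the remaining provisions continue in force. The provisions still in force are §1, §3, §4, §5, §6, §7, and §8.

2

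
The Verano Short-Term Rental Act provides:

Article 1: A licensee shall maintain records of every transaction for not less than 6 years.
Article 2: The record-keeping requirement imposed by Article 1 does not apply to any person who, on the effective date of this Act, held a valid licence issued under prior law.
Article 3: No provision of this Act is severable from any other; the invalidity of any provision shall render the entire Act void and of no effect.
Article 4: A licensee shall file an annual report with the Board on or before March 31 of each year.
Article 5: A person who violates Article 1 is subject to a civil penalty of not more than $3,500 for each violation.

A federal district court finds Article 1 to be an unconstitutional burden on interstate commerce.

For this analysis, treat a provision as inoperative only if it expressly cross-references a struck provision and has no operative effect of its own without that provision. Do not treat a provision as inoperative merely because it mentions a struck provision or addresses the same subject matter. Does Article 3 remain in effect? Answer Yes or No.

Article 1 is struck. The only function of Article 2 is the grandfather exemption from Article 1, so it cannot stand once Article 1 is removed. Article 5 merely fixes the civil penalty for violating Article 1; with Article 1 gone it has nothing to operate on and falls away. Article 3 provides that the Act is not severable, so the invalidity of any one provision voids the entire Act. No provision of the Act survives. Article 3 is among the inoperative provisions, so the answer is no.

No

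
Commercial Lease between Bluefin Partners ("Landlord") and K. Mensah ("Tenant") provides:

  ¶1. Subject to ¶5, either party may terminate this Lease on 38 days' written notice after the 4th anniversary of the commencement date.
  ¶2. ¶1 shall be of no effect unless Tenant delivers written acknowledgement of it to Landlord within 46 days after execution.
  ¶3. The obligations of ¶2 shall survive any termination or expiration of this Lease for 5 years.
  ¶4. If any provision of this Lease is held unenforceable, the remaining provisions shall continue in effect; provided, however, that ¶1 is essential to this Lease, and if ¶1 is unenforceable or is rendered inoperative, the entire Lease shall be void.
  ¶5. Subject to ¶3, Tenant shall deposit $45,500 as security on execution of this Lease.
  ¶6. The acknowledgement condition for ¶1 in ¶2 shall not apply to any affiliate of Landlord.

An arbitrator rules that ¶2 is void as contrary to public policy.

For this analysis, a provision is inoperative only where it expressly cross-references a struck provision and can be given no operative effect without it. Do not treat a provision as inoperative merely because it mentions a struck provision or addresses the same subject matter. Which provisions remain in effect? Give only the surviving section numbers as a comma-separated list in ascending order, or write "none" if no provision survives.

1, 4, 5

¶2 is struck. ¶3 operates only by reference to ¶2, so it falls with ¶2. ¶6 has no operative effect of its own apart from ¶2 and is therefore inoperative. ¶5 mentions ¶3 but its own obligation stands independently of ¶3, so ¶5 is not affected. ¶4 makes ¶1 an essential term, but ¶1 is unaffected, so the severability proviso in ¶4 preserves the remaining provisions. ¶1, ¶4, and ¶5 remain in effect.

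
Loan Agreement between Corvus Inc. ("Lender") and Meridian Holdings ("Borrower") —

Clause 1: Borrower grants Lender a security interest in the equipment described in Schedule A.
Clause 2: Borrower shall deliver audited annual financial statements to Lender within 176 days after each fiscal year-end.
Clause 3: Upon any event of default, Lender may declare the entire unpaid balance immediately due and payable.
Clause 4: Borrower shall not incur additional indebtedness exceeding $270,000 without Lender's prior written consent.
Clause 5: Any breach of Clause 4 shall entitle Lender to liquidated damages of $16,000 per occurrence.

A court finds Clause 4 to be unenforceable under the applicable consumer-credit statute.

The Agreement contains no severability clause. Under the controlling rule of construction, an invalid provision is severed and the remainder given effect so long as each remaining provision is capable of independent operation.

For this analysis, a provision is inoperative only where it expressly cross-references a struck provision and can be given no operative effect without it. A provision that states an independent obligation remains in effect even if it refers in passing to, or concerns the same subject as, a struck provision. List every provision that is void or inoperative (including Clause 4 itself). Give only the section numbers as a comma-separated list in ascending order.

4, 5

Clause 4 is struck. Clause 5 does nothing except set the liquidated-damages amount by reference to Clause 4; with Clause 4 gone it has no independent effect and is inoperative. Under the stated default rule, only provisions that cannot operate independently fall away; the rest are enforced. That leaves Clause 1, Clause 2, and Clause 3 in effect.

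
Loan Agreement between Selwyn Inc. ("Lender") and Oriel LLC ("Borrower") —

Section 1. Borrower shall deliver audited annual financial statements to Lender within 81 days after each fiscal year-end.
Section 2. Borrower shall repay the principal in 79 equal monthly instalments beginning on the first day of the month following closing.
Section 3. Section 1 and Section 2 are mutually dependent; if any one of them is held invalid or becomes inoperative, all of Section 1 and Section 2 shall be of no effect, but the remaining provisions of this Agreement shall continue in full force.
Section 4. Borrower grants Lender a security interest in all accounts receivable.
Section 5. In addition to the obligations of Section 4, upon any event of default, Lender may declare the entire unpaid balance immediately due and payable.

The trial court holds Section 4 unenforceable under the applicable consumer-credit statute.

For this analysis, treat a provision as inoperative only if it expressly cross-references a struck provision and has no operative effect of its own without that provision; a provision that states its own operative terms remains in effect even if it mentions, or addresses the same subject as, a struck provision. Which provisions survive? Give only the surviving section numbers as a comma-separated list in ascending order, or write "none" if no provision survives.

Section 4 is struck. Section 5 mentions Section 4 but its own obligation stands independently of Section 4, so Section 5 is not affected. Nothing else in the Agreement is defined by reference to Section 4. Section 3 ties Section 1 and Section 2 together, but none of those is affected here; the remaining provisions continue in force under Section 3. Section 1, Section 2, Section 3, and Section 5 remain in effect.

1, 2, 3, 5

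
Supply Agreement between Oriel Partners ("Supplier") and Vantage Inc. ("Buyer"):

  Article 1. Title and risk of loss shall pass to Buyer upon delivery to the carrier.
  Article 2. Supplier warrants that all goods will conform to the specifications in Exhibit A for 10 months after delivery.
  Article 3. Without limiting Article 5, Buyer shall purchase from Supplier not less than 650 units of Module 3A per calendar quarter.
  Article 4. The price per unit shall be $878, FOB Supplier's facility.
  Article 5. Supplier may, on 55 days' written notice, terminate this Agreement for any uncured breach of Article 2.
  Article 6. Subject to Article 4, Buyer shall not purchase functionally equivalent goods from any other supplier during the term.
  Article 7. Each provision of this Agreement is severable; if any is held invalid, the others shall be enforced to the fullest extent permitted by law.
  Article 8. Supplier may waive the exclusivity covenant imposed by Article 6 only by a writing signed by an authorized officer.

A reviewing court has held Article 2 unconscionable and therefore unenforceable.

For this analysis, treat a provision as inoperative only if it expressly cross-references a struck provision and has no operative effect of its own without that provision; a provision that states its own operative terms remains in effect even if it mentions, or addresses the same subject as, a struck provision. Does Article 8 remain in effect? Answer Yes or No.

Yes

Article 2 is struck. The only function of Article 5 is the termination right for breach of Article 2, so it cannot stand once Article 2 is removed. Article 3 mentions Article 5 but its own obligation stands independently of Article 5, so Article 3 is not affected. Article 7 is a severability clause and preserves every provision that can still be given independent effect. Article 1, Article 3, Article 4, Article 6, Article 7, and Article 8 remain in effect. Article 8 is among the surviving provisions, so the answer is yes.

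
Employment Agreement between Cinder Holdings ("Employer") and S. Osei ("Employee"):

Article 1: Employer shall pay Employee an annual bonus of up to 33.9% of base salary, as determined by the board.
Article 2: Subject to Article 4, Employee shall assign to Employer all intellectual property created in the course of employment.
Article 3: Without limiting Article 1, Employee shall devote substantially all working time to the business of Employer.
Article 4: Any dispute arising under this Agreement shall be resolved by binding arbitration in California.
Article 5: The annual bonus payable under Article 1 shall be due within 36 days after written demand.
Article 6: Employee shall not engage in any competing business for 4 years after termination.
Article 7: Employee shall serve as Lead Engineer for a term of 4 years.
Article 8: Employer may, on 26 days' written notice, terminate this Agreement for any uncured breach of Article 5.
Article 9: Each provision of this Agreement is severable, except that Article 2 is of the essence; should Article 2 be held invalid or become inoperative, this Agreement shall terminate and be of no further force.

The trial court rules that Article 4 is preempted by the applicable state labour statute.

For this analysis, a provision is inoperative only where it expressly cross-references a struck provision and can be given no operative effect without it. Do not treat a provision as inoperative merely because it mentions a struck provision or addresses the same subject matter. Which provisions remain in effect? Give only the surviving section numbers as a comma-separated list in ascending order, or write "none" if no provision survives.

1, 2, 3, 5, 6, 7, 8, 9

Article 4 is struck. Although Article 2 refers to Article 4, its operative terms do not depend on Article 4, so it remains in effect. Nothing else in the Agreement is defined by reference to Article 4. Article 9 makes Article 2 an essential term, but Article 2 is unaffected, so the severability proviso in Article 9 preserves the remaining provisions. That leaves Article 1, Article 2, Article 3, Article 5, Article 6, Article 7, Article 8, and Article 9 in effect.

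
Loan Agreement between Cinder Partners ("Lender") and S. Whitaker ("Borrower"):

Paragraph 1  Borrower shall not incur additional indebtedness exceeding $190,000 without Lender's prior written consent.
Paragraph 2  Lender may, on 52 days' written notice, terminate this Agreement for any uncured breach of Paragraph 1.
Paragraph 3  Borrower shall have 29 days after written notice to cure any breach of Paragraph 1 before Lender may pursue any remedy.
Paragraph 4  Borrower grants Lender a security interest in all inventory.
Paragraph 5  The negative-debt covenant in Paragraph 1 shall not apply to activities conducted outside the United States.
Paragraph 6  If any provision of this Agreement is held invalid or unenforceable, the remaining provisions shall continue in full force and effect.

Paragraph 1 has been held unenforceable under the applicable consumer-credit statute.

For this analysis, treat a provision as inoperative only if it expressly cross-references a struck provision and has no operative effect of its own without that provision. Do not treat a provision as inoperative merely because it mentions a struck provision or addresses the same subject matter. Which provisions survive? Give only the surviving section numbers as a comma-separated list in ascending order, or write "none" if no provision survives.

Paragraph 1 is struck. Paragraph 2 has no operative effect of its own apart from Paragraph 1 and is therefore inoperative. Paragraph 3 operates only by reference to Paragraph 1, so it falls with Paragraph 1. The whole of Paragraph 5 is the carve-out from the negative-debt covenant, defined by reference to Paragraph 1, so Paragraph 5 cannot stand once Paragraph 1 is removed. Under the severability clause in Paragraph 6, the remaining provisions continue in force. The provisions still in force are Paragraph 4 and Paragraph 6.

4, 6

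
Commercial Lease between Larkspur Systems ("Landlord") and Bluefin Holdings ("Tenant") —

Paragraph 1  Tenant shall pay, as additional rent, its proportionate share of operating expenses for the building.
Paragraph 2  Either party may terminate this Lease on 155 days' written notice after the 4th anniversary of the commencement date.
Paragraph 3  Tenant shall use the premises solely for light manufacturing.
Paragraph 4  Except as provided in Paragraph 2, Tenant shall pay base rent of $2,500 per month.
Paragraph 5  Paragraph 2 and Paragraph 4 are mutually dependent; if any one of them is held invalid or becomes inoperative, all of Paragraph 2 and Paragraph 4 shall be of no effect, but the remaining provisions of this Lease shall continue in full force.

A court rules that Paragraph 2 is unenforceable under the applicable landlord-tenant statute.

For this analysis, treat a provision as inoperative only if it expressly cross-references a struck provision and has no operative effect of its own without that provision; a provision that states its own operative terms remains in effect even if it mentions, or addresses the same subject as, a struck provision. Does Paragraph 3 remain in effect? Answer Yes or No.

Paragraph 2 is struck. No other provision's operative terms depend on Paragraph 2. Paragraph 5 declares Paragraph 2 and Paragraph 4 mutually dependent; since one of them has fallen, all of them are of no effect. That brings down Paragraph 4 as well. The remainder continues in force under Paragraph 5. The provisions still in force are Paragraph 1, Paragraph 3, and Paragraph 5. Paragraph 3 is among the surviving provisions, so the answer is yes.

Yes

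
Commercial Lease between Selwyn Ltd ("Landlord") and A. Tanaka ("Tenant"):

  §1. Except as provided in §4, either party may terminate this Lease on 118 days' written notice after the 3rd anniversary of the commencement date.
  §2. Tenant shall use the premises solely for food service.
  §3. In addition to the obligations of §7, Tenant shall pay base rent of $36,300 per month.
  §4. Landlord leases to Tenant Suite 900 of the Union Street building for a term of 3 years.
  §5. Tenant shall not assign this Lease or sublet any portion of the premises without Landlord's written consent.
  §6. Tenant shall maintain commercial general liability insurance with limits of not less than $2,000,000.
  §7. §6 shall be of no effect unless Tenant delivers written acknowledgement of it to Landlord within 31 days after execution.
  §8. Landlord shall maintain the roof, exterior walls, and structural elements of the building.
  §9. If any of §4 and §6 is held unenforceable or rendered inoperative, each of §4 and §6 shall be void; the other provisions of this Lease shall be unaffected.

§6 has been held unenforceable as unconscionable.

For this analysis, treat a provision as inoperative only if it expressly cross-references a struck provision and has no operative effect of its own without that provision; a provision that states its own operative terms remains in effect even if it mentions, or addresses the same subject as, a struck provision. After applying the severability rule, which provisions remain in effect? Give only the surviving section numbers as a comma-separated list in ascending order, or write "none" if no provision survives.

§6 is struck. The only function of §7 is the acknowledgement condition for §6, so it cannot stand once §6 is removed. §3 mentions §7 but its own obligation stands independently of §7, so §3 is not affected. §1 mentions §4 but its own obligation stands independently of §4, so §1 is not affected. §9 declares §4 and §6 mutually dependent; since one of them has fallen, all of them are of no effect. That brings down §4 as well. The remainder continues in force under §9. That leaves §1, §2, §3, §5, §8, and §9 in effect.

1, 2, 3, 5, 8, 9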